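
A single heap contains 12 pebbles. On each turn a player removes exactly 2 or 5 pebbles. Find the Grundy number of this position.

2

Compute g(0), g(1), … for moves {2, 5}:
k:     0  1  2  3  4  5  6  7  8  9 10 11 12
g(k):  0  0  1  1  0  2  1  0  0  1  1  0  2
So g(12) = 2.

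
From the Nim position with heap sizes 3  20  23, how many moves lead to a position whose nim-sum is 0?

0

Nim-sum: 3 ⊕ 20 ⊕ 23 = 0.
The nim-sum is already 0, so every move leaves a nonzero nim-sum — there are no winning moves.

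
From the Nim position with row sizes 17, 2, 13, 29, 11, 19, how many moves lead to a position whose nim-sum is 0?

In binary:
  10001  (17)
  00010  (2)
  01101  (13)
  11101  (29)
  01011  (11)
  10011  (19)
  -----
  11011  (27)
The overall nim-sum is X = 27. A row of size p has a winning move iff p XOR X < p (reduce it to p XOR X).
  17: 17 XOR 27 = 10 < 17 — winning move (to 10).
  2: 2 XOR 27 = 25 ≥ 2 — no move.
  13: 13 XOR 27 = 22 ≥ 13 — no move.
  29: 29 XOR 27 = 6 < 29 — winning move (to 6).
  11: 11 XOR 27 = 16 ≥ 11 — no move.
  19: 19 XOR 27 = 8 < 19 — winning move (to 8).
That gives 3 winning moves.

3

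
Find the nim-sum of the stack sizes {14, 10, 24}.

28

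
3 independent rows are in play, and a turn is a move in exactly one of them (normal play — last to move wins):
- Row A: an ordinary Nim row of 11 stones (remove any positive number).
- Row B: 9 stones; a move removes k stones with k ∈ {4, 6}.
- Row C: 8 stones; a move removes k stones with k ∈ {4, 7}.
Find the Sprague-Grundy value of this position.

11

Row A is a plain Nim row of size 11, so its Grundy value is 11.
Grundy values for row B (subtraction set {4, 6}):
k:     0  1  2  3  4  5  6  7  8  9
g(k):  0  0  0  0  1  1  1  1  2  2
So g(9) = 2.
For row C, compute g(0), g(1), … with moves {4, 7}:
k:     0  1  2  3  4  5  6  7  8
g(k):  0  0  0  0  1  1  1  1  2
So g(8) = 2.
The value of a disjunctive sum is the nim-sum of the parts.
Combined value = 11 XOR 2 XOR 2 = 11.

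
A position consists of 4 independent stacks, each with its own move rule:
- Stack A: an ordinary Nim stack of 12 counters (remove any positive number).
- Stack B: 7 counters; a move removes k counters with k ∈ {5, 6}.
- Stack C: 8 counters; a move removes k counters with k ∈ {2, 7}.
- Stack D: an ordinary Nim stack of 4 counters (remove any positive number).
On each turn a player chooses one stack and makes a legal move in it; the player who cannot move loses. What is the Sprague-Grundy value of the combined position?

Stack A is a plain Nim stack of size 12, so its Grundy value is 12.
Build the Grundy sequence for stack B with g(k) = mex{g(k−s) : s ∈ {5, 6}, s ≤ k}:
g(0) = mex{} = 0
g(1) = mex{} = 0
g(2) = mex{} = 0
g(3) = mex{} = 0
g(4) = mex{} = 0
g(5) = mex{0} = 1
g(6) = mex{0} = 1
g(7) = mex{0} = 1
So g(7) = 1.
For stack C, compute g(0), g(1), … with moves {2, 7}:
g(0) = mex{} = 0
g(1) = mex{} = 0
g(2) = mex{0} = 1
g(3) = mex{0} = 1
g(4) = mex{1} = 0
g(5) = mex{1} = 0
g(6) = mex{0} = 1
g(7) = mex{0} = 1
g(8) = mex{0,1} = 2
So g(8) = 2.
Stack D is a plain Nim stack of size 4, so its Grundy value is 4.
The value of a disjunctive sum is the nim-sum of the parts.
Combined value = 12 ⊕ 1 ⊕ 2 ⊕ 4 = 11.

11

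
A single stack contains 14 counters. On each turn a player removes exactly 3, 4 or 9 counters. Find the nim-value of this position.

0

Grundy values for subtraction set {3, 4, 9}:
g(0) = mex{} = 0
g(1) = mex{} = 0
g(2) = mex{} = 0
g(3) = mex{0} = 1
g(4) = mex{0} = 1
g(5) = mex{0} = 1
g(6) = mex{0,1} = 2
g(7) = mex{1} = 0
g(8) = mex{1} = 0
g(9) = mex{0,1,2} = 3
g(10) = mex{0,2} = 1
g(11) = mex{0} = 1
g(12) = mex{0,1,3} = 2
g(13) = mex{1,3} = 0
g(14) = mex{1} = 0
So g(14) = 0.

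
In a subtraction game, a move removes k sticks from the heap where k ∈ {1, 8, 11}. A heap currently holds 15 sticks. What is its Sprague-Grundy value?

2

Compute g(0), g(1), … for moves {1, 8, 11}:
k:     0  1  2  3  4  5  6  7  8  9 10 11 12 13 14 15
g(k):  0  1  0  1  0  1  0  1  2  0  1  2  3  2  3  2
So g(15) = 2.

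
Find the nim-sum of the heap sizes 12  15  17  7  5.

16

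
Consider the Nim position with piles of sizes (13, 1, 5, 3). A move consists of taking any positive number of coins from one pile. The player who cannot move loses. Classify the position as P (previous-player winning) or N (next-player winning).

Nim-sum: 13 ⊕ 1 ⊕ 5 ⊕ 3 = 10.
The nim-sum is 10 ≠ 0, so this is an N-position: the player to move can win.

N-position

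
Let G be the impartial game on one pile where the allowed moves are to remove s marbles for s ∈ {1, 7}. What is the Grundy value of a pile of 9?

Grundy values for subtraction set {1, 7}:
k:     0  1  2  3  4  5  6  7  8  9
g(k):  0  1  0  1  0  1  0  1  0  1
So g(9) = 1.

1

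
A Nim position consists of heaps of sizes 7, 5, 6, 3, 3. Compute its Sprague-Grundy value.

4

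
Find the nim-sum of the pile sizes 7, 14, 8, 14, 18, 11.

22

Compute the nim-sum pairwise:
7 ⊕ 14 = 9
9 ⊕ 8 = 1
1 ⊕ 14 = 15
15 ⊕ 18 = 29
29 ⊕ 11 = 22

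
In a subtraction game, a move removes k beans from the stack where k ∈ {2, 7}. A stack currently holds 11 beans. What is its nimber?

Build the Grundy sequence with g(k) = mex{g(k−s) : s ∈ {2, 7}, s ≤ k}:
g(0) = mex{} = 0
g(1) = mex{} = 0
g(2) = mex{0} = 1
g(3) = mex{0} = 1
g(4) = mex{1} = 0
g(5) = mex{1} = 0
g(6) = mex{0} = 1
g(7) = mex{0} = 1
g(8) = mex{0,1} = 2
g(9) = mex{1} = 0
g(10) = mex{1,2} = 0
g(11) = mex{0} = 1
So g(11) = 1.

1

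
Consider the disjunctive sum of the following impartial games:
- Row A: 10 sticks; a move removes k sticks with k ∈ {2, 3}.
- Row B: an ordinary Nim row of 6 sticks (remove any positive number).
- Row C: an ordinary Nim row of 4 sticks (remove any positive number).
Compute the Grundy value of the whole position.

2

Grundy values for row A (subtraction set {2, 3}):
g(0) = mex{} = 0
g(1) = mex{} = 0
g(2) = mex{0} = 1
g(3) = mex{0} = 1
g(4) = mex{0,1} = 2
g(5) = mex{1} = 0
g(6) = mex{1,2} = 0
g(7) = mex{0,2} = 1
g(8) = mex{0} = 1
g(9) = mex{0,1} = 2
g(10) = mex{1} = 0
So g(10) = 0.
Row B is a plain Nim row of size 6, so its Grundy value is 6.
Row C is a plain Nim row of size 4, so its Grundy value is 4.
The value of a disjunctive sum is the nim-sum of the parts.
Combined value = 0 XOR 6 XOR 4 = 2.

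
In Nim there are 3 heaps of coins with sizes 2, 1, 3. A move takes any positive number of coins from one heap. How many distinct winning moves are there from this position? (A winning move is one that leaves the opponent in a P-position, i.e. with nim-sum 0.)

Compute the nim-sum pairwise:
2 XOR 1 = 3
3 XOR 3 = 0
The nim-sum is already 0, so every move leaves a nonzero nim-sum — there are no winning moves.

0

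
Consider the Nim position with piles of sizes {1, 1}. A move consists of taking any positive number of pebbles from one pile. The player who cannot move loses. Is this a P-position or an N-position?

In binary:
  1  (1)
  1  (1)
  -
  0  (0)
The nim-sum is 0, so this is a P-position: the player to move is in a losing position under optimal play.

P-position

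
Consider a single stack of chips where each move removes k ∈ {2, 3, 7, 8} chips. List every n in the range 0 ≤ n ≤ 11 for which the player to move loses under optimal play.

Grundy values for subtraction set {2, 3, 7, 8}:
g(0) = mex{} = 0
g(1) = mex{} = 0
g(2) = mex{0} = 1
g(3) = mex{0} = 1
g(4) = mex{0,1} = 2
g(5) = mex{1} = 0
g(6) = mex{1,2} = 0
g(7) = mex{0,2} = 1
g(8) = mex{0} = 1
g(9) = mex{0,1} = 2
g(10) = mex{1} = 0
g(11) = mex{1,2} = 0
The P-positions (g = 0) in 0..11 are 0, 1, 5, 6, 10, 11.

0, 1, 5, 6, 10, 11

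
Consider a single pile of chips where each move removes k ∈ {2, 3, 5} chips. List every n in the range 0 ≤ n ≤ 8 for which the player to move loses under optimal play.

0, 1, 7, 8

Build the Grundy sequence with g(k) = mex{g(k−s) : s ∈ {2, 3, 5}, s ≤ k}:
g(0) = mex{} = 0
g(1) = mex{} = 0
g(2) = mex{0} = 1
g(3) = mex{0} = 1
g(4) = mex{0,1} = 2
g(5) = mex{0,1} = 2
g(6) = mex{0,1,2} = 3
g(7) = mex{1,2} = 0
g(8) = mex{1,2,3} = 0
The P-positions (g = 0) in 0..8 are 0, 1, 7, 8.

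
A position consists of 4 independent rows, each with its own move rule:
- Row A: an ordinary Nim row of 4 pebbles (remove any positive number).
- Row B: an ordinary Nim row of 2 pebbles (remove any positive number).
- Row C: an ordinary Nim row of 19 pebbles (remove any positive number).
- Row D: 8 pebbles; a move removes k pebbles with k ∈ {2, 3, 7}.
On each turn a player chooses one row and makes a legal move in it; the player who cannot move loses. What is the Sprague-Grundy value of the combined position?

Row A is a plain Nim row of size 4, so its Grundy value is 4.
Row B is a plain Nim row of size 2, so its Grundy value is 2.
Row C is a plain Nim row of size 19, so its Grundy value is 19.
Grundy values for row D (subtraction set {2, 3, 7}):
k:     0  1  2  3  4  5  6  7  8
g(k):  0  0  1  1  2  0  0  1  1
So g(8) = 1.
By the Sprague-Grundy theorem, the Grundy value of a sum of independent games is the XOR of the component values.
Combined value = 4 XOR 2 XOR 19 XOR 1 = 20.

20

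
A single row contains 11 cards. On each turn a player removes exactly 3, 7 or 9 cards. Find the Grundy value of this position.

Compute g(0), g(1), … for moves {3, 7, 9}:
k:     0  1  2  3  4  5  6  7  8  9 10 11
g(k):  0  0  0  1  1  1  0  2  2  1  3  3
So g(11) = 3.

3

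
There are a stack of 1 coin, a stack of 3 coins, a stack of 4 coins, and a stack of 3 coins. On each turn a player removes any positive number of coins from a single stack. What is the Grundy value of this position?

Compute the nim-sum pairwise:
1 XOR 3 = 2
2 XOR 4 = 6
6 XOR 3 = 5

5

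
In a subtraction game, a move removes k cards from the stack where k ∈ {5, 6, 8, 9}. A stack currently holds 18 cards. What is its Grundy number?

Build the Grundy sequence with g(k) = mex{g(k−s) : s ∈ {5, 6, 8, 9}, s ≤ k}:
k:     0  1  2  3  4  5  6  7  8  9 10 11 12 13 14 15 16 17 18
g(k):  0  0  0  0  0  1  1  1  1  1  2  2  2  2  0  0  0  0  0
So g(18) = 0.

0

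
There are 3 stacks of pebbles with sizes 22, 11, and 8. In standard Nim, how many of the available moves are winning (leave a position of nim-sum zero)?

1

In binary:
  10110  (22)
  01011  (11)
  01000  (8)
  -----
  10101  (21)
The overall nim-sum is X = 21. A stack of size p has a winning move iff p XOR X < p (reduce it to p XOR X).
  22: 22 XOR 21 = 3 < 22 — winning move (to 3).
  11: 11 XOR 21 = 30 ≥ 11 — no move.
  8: 8 XOR 21 = 29 ≥ 8 — no move.
That gives 1 winning move.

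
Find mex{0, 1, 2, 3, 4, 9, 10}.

5

The values 0, 1, 2, 3, 4 are all present; 5 is the first non-negative integer missing from the set.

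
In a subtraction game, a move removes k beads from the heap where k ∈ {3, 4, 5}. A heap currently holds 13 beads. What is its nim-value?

1

Build the Grundy sequence with g(k) = mex{g(k−s) : s ∈ {3, 4, 5}, s ≤ k}:
g(0) = mex{} = 0
g(1) = mex{} = 0
g(2) = mex{} = 0
g(3) = mex{0} = 1
g(4) = mex{0} = 1
g(5) = mex{0} = 1
g(6) = mex{0,1} = 2
g(7) = mex{0,1} = 2
g(8) = mex{1} = 0
g(9) = mex{1,2} = 0
g(10) = mex{1,2} = 0
g(11) = mex{0,2} = 1
g(12) = mex{0,2} = 1
g(13) = mex{0} = 1
So g(13) = 1.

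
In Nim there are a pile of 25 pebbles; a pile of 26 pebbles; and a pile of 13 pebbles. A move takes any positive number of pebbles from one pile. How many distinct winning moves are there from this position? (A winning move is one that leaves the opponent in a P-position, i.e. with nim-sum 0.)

Compute the nim-sum pairwise:
25 ^ 26 = 3
3 ^ 13 = 14
The overall nim-sum is X = 14. A pile of size p has a winning move iff p XOR X < p (reduce it to p XOR X).
  25: 25 XOR 14 = 23 < 25 — winning move (to 23).
  26: 26 XOR 14 = 20 < 26 — winning move (to 20).
  13: 13 XOR 14 = 3 < 13 — winning move (to 3).
That gives 3 winning moves.

3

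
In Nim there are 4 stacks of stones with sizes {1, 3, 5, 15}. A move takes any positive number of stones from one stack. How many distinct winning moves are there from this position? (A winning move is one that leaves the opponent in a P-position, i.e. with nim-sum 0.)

Write each in binary and XOR column by column:
  0001  (1)
  0011  (3)
  0101  (5)
  1111  (15)
  ----
  1000  (8)
The overall nim-sum is X = 8. A stack of size p has a winning move iff p XOR X < p (reduce it to p XOR X).
  1: 1 XOR 8 = 9 ≥ 1 — no move.
  3: 3 XOR 8 = 11 ≥ 3 — no move.
  5: 5 XOR 8 = 13 ≥ 5 — no move.
  15: 15 XOR 8 = 7 < 15 — winning move (to 7).
That gives 1 winning move.

1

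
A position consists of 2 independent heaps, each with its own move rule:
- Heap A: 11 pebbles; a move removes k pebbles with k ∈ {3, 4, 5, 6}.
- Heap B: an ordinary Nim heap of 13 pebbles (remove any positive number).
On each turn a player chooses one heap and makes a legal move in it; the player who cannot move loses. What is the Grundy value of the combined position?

Grundy values for heap A (subtraction set {3, 4, 5, 6}):
g(0) = mex{} = 0
g(1) = mex{} = 0
g(2) = mex{} = 0
g(3) = mex{0} = 1
g(4) = mex{0} = 1
g(5) = mex{0} = 1
g(6) = mex{0,1} = 2
g(7) = mex{0,1} = 2
g(8) = mex{0,1} = 2
g(9) = mex{1,2} = 0
g(10) = mex{1,2} = 0
g(11) = mex{1,2} = 0
So g(11) = 0.
Heap B is a plain Nim heap of size 13, so its Grundy value is 13.
By the Sprague-Grundy theorem, the Grundy value of a sum of independent games is the XOR of the component values.
Combined value = 0 ⊕ 13 = 13.

13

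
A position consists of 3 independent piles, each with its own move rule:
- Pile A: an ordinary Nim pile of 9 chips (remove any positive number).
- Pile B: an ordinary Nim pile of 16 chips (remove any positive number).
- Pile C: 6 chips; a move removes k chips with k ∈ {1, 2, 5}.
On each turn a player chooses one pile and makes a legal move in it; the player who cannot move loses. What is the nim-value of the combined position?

Pile A is a plain Nim pile of size 9, so its Grundy value is 9.
Pile B is a plain Nim pile of size 16, so its Grundy value is 16.
For pile C, compute g(0), g(1), … with moves {1, 2, 5}:
g(0) = mex{} = 0
g(1) = mex{0} = 1
g(2) = mex{0,1} = 2
g(3) = mex{1,2} = 0
g(4) = mex{0,2} = 1
g(5) = mex{0,1} = 2
g(6) = mex{1,2} = 0
So g(6) = 0.
The value of a disjunctive sum is the nim-sum of the parts.
Combined value = 9 XOR 16 XOR 0 = 25.

25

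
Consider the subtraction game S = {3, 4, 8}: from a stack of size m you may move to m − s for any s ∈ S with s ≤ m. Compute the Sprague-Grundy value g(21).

Build the Grundy sequence with g(k) = mex{g(k−s) : s ∈ {3, 4, 8}, s ≤ k}:
k:     0  1  2  3  4  5  6  7  8  9 10 11 12 13 14 15 16 17 18 19 20 21
g(k):  0  0  0  1  1  1  2  0  2  3  1  3  0  0  0  1  1  1  2  0  2  3
So g(21) = 3.

3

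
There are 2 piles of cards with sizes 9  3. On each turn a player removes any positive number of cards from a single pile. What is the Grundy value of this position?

10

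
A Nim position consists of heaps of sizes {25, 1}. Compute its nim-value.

Bitwise XOR of the heap sizes:
  11001  (25)
  00001  (1)
  -----
  11000  (24)

24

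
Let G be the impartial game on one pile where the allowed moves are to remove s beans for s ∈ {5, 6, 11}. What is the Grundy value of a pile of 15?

3

Build the Grundy sequence with g(k) = mex{g(k−s) : s ∈ {5, 6, 11}, s ≤ k}:
k:     0  1  2  3  4  5  6  7  8  9 10 11 12 13 14 15
g(k):  0  0  0  0  0  1  1  1  1  1  2  2  2  2  2  3
So g(15) = 3.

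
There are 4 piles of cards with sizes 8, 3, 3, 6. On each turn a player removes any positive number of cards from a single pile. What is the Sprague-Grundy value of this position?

Compute the nim-sum pairwise:
8 XOR 3 = 11
11 XOR 3 = 8
8 XOR 6 = 14

14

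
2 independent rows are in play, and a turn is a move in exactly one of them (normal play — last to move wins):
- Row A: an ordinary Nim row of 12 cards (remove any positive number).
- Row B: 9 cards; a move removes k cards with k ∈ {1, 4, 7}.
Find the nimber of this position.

13

Row A is a plain Nim row of size 12, so its Grundy value is 12.
Grundy values for row B (subtraction set {1, 4, 7}):
g(0) = mex{} = 0
g(1) = mex{0} = 1
g(2) = mex{1} = 0
g(3) = mex{0} = 1
g(4) = mex{0,1} = 2
g(5) = mex{1,2} = 0
g(6) = mex{0} = 1
g(7) = mex{0,1} = 2
g(8) = mex{1,2} = 0
g(9) = mex{0} = 1
So g(9) = 1.
The value of a disjunctive sum is the nim-sum of the parts.
Combined value = 12 ⊕ 1 = 13.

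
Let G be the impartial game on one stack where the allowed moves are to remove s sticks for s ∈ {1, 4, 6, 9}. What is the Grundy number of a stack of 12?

Grundy values for subtraction set {1, 4, 6, 9}:
g(0) = mex{} = 0
g(1) = mex{0} = 1
g(2) = mex{1} = 0
g(3) = mex{0} = 1
g(4) = mex{0,1} = 2
g(5) = mex{1,2} = 0
g(6) = mex{0} = 1
g(7) = mex{1} = 0
g(8) = mex{0,2} = 1
g(9) = mex{0,1} = 2
g(10) = mex{1,2} = 0
g(11) = mex{0} = 1
g(12) = mex{1} = 0
So g(12) = 0.

0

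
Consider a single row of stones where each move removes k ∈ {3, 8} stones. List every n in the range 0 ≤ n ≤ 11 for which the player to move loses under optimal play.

Grundy values for subtraction set {3, 8}:
g(0) = mex{} = 0
g(1) = mex{} = 0
g(2) = mex{} = 0
g(3) = mex{0} = 1
g(4) = mex{0} = 1
g(5) = mex{0} = 1
g(6) = mex{1} = 0
g(7) = mex{1} = 0
g(8) = mex{0,1} = 2
g(9) = mex{0} = 1
g(10) = mex{0} = 1
g(11) = mex{1,2} = 0
The P-positions (g = 0) in 0..11 are 0, 1, 2, 6, 7, 11.

0, 1, 2, 6, 7, 11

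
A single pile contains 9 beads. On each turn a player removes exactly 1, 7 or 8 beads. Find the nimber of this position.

Build the Grundy sequence with g(k) = mex{g(k−s) : s ∈ {1, 7, 8}, s ≤ k}:
k:     0  1  2  3  4  5  6  7  8  9
g(k):  0  1  0  1  0  1  0  1  2  3
So g(9) = 3.

3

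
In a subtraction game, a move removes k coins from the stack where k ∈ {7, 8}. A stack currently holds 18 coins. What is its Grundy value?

0

Grundy values for subtraction set {7, 8}:
k:     0  1  2  3  4  5  6  7  8  9 10 11 12 13 14 15 16 17 18
g(k):  0  0  0  0  0  0  0  1  1  1  1  1  1  1  2  0  0  0  0
So g(18) = 0.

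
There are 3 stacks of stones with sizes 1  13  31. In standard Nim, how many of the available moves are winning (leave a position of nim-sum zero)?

Compute the nim-sum pairwise:
1 XOR 13 = 12
12 XOR 31 = 19
The overall nim-sum is X = 19. A stack of size p has a winning move iff p XOR X < p (reduce it to p XOR X).
  1: 1 XOR 19 = 18 ≥ 1 — no move.
  13: 13 XOR 19 = 30 ≥ 13 — no move.
  31: 31 XOR 19 = 12 < 31 — winning move (to 12).
That gives 1 winning move.

1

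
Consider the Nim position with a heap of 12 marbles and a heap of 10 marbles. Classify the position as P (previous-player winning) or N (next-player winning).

N-position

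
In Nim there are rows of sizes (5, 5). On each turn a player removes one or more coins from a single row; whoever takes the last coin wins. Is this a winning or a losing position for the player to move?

Losing position

Bitwise XOR of the heap sizes:
  101  (5)
  101  (5)
  ---
  000  (0)
The nim-sum is 0, so this is a P-position: the player to move is in a losing position under optimal play.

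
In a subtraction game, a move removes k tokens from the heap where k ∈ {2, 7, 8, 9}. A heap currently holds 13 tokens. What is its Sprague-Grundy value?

2

Grundy values for subtraction set {2, 7, 8, 9}:
k:     0  1  2  3  4  5  6  7  8  9 10 11 12 13
g(k):  0  0  1  1  0  0  1  1  2  2  3  3  2  2
So g(13) = 2.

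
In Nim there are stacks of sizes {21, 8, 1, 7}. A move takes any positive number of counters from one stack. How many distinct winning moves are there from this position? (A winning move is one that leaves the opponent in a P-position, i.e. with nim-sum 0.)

1

Compute the nim-sum pairwise:
21 XOR 8 = 29
29 XOR 1 = 28
28 XOR 7 = 27
The overall nim-sum is X = 27. A stack of size p has a winning move iff p XOR X < p (reduce it to p XOR X).
  21: 21 XOR 27 = 14 < 21 — winning move (to 14).
  8: 8 XOR 27 = 19 ≥ 8 — no move.
  1: 1 XOR 27 = 26 ≥ 1 — no move.
  7: 7 XOR 27 = 28 ≥ 7 — no move.
That gives 1 winning move.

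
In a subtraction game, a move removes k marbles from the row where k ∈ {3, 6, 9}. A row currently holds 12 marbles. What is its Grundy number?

0

Grundy values for subtraction set {3, 6, 9}:
g(0) = mex{} = 0
g(1) = mex{} = 0
g(2) = mex{} = 0
g(3) = mex{0} = 1
g(4) = mex{0} = 1
g(5) = mex{0} = 1
g(6) = mex{0,1} = 2
g(7) = mex{0,1} = 2
g(8) = mex{0,1} = 2
g(9) = mex{0,1,2} = 3
g(10) = mex{0,1,2} = 3
g(11) = mex{0,1,2} = 3
g(12) = mex{1,2,3} = 0
So g(12) = 0.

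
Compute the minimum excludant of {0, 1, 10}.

2

The values 0, 1 are all present; 2 is the first non-negative integer missing from the set.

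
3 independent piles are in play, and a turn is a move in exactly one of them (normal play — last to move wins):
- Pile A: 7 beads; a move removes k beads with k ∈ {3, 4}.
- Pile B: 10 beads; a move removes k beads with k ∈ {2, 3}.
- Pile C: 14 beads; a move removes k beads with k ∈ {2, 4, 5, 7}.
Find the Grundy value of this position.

For pile A, compute g(0), g(1), … with moves {3, 4}:
g(0) = mex{} = 0
g(1) = mex{} = 0
g(2) = mex{} = 0
g(3) = mex{0} = 1
g(4) = mex{0} = 1
g(5) = mex{0} = 1
g(6) = mex{0,1} = 2
g(7) = mex{1} = 0
So g(7) = 0.
Grundy values for pile B (subtraction set {2, 3}):
k:     0  1  2  3  4  5  6  7  8  9 10
g(k):  0  0  1  1  2  0  0  1  1  2  0
So g(10) = 0.
Grundy values for pile C (subtraction set {2, 4, 5, 7}):
g(0) = mex{} = 0
g(1) = mex{} = 0
g(2) = mex{0} = 1
g(3) = mex{0} = 1
g(4) = mex{0,1} = 2
g(5) = mex{0,1} = 2
g(6) = mex{0,1,2} = 3
g(7) = mex{0,1,2} = 3
g(8) = mex{0,1,2,3} = 4
g(9) = mex{1,2,3} = 0
g(10) = mex{1,2,3,4} = 0
g(11) = mex{0,2,3} = 1
g(12) = mex{0,2,3,4} = 1
g(13) = mex{0,1,3,4} = 2
g(14) = mex{0,1,3} = 2
So g(14) = 2.
The value of a disjunctive sum is the nim-sum of the parts.
Combined value = 0 ⊕ 0 ⊕ 2 = 2.

2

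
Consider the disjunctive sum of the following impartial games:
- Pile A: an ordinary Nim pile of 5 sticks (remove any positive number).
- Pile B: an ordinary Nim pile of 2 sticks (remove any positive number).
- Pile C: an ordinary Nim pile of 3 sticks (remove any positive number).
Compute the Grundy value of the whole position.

4

Pile A is a plain Nim pile of size 5, so its Grundy value is 5.
Pile B is a plain Nim pile of size 2, so its Grundy value is 2.
Pile C is a plain Nim pile of size 3, so its Grundy value is 3.
The value of a disjunctive sum is the nim-sum of the parts.
Combined value = 5 ⊕ 2 ⊕ 3 = 4.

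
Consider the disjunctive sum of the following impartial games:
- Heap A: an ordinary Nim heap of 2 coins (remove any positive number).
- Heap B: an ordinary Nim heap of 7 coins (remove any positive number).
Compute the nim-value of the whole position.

5

Heap A is a plain Nim heap of size 2, so its Grundy value is 2.
Heap B is a plain Nim heap of size 7, so its Grundy value is 7.
The value of a disjunctive sum is the nim-sum of the parts.
Combined value = 2 XOR 7 = 5.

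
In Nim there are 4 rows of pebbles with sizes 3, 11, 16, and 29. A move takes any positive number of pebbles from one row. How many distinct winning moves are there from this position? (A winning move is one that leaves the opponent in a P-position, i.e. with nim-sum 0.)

Bitwise XOR of the heap sizes:
  00011  (3)
  01011  (11)
  10000  (16)
  11101  (29)
  -----
  00101  (5)
The overall nim-sum is X = 5. A row of size p has a winning move iff p XOR X < p (reduce it to p XOR X).
  3: 3 XOR 5 = 6 ≥ 3 — no move.
  11: 11 XOR 5 = 14 ≥ 11 — no move.
  16: 16 XOR 5 = 21 ≥ 16 — no move.
  29: 29 XOR 5 = 24 < 29 — winning move (to 24).
That gives 1 winning move.

1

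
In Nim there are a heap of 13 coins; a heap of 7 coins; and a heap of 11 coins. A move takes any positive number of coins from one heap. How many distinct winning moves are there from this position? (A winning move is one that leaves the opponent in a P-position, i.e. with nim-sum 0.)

3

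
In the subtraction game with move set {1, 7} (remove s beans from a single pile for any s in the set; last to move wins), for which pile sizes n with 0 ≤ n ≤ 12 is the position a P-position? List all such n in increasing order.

0, 2, 4, 6, 8, 10, 12

Compute g(0), g(1), … for moves {1, 7}:
k:     0  1  2  3  4  5  6  7  8  9 10 11 12
g(k):  0  1  0  1  0  1  0  1  0  1  0  1  0
The P-positions (g = 0) in 0..12 are 0, 2, 4, 6, 8, 10, 12.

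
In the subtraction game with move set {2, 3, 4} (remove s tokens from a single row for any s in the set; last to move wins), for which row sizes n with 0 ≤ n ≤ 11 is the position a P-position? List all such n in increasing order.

0, 1, 6, 7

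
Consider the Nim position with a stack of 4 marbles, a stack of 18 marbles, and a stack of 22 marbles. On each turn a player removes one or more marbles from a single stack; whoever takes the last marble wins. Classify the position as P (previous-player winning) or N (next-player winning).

P-position

Write each in binary and XOR column by column:
  00100  (4)
  10010  (18)
  10110  (22)
  -----
  00000  (0)
The nim-sum is 0, so this is a P-position: the player to move is in a losing position under optimal play.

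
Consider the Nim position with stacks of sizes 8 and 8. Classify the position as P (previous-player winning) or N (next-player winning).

P-position

Compute the nim-sum pairwise:
8 ^ 8 = 0
The nim-sum is 0, so this is a P-position: the player to move is in a losing position under optimal play.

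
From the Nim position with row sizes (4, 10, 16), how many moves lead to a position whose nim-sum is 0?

1

Write each in binary and XOR column by column:
  00100  (4)
  01010  (10)
  10000  (16)
  -----
  11110  (30)
The overall nim-sum is X = 30. A row of size p has a winning move iff p XOR X < p (reduce it to p XOR X).
  4: 4 XOR 30 = 26 ≥ 4 — no move.
  10: 10 XOR 30 = 20 ≥ 10 — no move.
  16: 16 XOR 30 = 14 < 16 — winning move (to 14).
That gives 1 winning move.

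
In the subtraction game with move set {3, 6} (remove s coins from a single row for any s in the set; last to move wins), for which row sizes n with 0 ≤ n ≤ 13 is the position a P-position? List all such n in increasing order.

0, 1, 2, 9, 10, 11

Compute g(0), g(1), … for moves {3, 6}:
k:     0  1  2  3  4  5  6  7  8  9 10 11 12 13
g(k):  0  0  0  1  1  1  2  2  2  0  0  0  1  1
The P-positions (g = 0) in 0..13 are 0, 1, 2, 9, 10, 11.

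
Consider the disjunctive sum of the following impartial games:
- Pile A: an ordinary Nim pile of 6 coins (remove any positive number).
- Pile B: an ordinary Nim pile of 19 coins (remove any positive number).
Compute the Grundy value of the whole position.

21

Pile A is a plain Nim pile of size 6, so its Grundy value is 6.
Pile B is a plain Nim pile of size 19, so its Grundy value is 19.
By the Sprague-Grundy theorem, the Grundy value of a sum of independent games is the XOR of the component values.
Combined value = 6 XOR 19 = 21.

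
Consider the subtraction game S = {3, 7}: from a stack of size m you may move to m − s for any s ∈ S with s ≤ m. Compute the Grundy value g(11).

0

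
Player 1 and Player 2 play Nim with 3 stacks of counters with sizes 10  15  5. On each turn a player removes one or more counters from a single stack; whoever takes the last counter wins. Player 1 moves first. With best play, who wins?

Nim-sum: 10 ^ 15 ^ 5 = 0.
The nim-sum is 0, so this is a P-position: the player to move is in a losing position under optimal play; Player 1 is about to move from it and so loses — Player 2 wins.

Player 2 wins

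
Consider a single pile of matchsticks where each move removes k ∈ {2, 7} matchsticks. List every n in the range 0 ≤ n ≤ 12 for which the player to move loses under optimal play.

0, 1, 4, 5, 9, 10

Compute g(0), g(1), … for moves {2, 7}:
k:     0  1  2  3  4  5  6  7  8  9 10 11 12
g(k):  0  0  1  1  0  0  1  1  2  0  0  1  1
The P-positions (g = 0) in 0..12 are 0, 1, 4, 5, 9, 10.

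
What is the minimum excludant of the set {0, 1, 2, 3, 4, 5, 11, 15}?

6

The values 0, 1, 2, 3, 4, 5 are all present; 6 is the first non-negative integer missing from the set.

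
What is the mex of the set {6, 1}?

0

0 is not in the set, so the mex is 0.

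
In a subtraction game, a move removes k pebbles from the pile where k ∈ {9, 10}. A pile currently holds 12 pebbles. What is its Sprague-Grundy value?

1

Compute g(0), g(1), … for moves {9, 10}:
g(0) = mex{} = 0
g(1) = mex{} = 0
g(2) = mex{} = 0
g(3) = mex{} = 0
g(4) = mex{} = 0
g(5) = mex{} = 0
g(6) = mex{} = 0
g(7) = mex{} = 0
g(8) = mex{} = 0
g(9) = mex{0} = 1
g(10) = mex{0} = 1
g(11) = mex{0} = 1
g(12) = mex{0} = 1
So g(12) = 1.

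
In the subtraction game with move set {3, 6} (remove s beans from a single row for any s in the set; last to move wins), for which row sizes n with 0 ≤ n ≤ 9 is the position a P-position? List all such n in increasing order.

0, 1, 2, 9

Build the Grundy sequence with g(k) = mex{g(k−s) : s ∈ {3, 6}, s ≤ k}:
g(0) = mex{} = 0
g(1) = mex{} = 0
g(2) = mex{} = 0
g(3) = mex{0} = 1
g(4) = mex{0} = 1
g(5) = mex{0} = 1
g(6) = mex{0,1} = 2
g(7) = mex{0,1} = 2
g(8) = mex{0,1} = 2
g(9) = mex{1,2} = 0
The P-positions (g = 0) in 0..9 are 0, 1, 2, 9.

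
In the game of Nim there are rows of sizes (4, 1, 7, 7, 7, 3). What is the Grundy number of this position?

1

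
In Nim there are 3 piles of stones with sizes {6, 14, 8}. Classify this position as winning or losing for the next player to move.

Losing position

Write each in binary and XOR column by column:
  0110  (6)
  1110  (14)
  1000  (8)
  ----
  0000  (0)
The nim-sum is 0, so this is a P-position: the player to move is in a losing position under optimal play.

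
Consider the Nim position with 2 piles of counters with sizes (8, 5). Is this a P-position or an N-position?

Bitwise XOR of the heap sizes:
  1000  (8)
  0101  (5)
  ----
  1101  (13)
The nim-sum is 13 ≠ 0, so this is an N-position: the player to move can win.

N-position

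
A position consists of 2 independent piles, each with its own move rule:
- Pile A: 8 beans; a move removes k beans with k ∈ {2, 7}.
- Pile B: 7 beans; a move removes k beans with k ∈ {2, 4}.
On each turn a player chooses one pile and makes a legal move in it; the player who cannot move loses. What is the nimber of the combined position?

2

For pile A, compute g(0), g(1), … with moves {2, 7}:
k:     0  1  2  3  4  5  6  7  8
g(k):  0  0  1  1  0  0  1  1  2
So g(8) = 2.
For pile B, compute g(0), g(1), … with moves {2, 4}:
k:     0  1  2  3  4  5  6  7
g(k):  0  0  1  1  2  2  0  0
So g(7) = 0.
By the Sprague-Grundy theorem, the Grundy value of a sum of independent games is the XOR of the component values.
Combined value = 2 XOR 0 = 2.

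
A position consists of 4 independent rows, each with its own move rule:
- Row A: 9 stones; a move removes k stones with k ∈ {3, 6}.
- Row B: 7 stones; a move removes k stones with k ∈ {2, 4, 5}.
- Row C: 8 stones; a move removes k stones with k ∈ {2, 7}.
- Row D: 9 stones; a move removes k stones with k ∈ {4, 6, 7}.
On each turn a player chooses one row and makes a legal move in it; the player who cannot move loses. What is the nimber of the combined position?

Grundy values for row A (subtraction set {3, 6}):
g(0) = mex{} = 0
g(1) = mex{} = 0
g(2) = mex{} = 0
g(3) = mex{0} = 1
g(4) = mex{0} = 1
g(5) = mex{0} = 1
g(6) = mex{0,1} = 2
g(7) = mex{0,1} = 2
g(8) = mex{0,1} = 2
g(9) = mex{1,2} = 0
So g(9) = 0.
Grundy values for row B (subtraction set {2, 4, 5}):
g(0) = mex{} = 0
g(1) = mex{} = 0
g(2) = mex{0} = 1
g(3) = mex{0} = 1
g(4) = mex{0,1} = 2
g(5) = mex{0,1} = 2
g(6) = mex{0,1,2} = 3
g(7) = mex{1,2} = 0
So g(7) = 0.
For row C, compute g(0), g(1), … with moves {2, 7}:
k:     0  1  2  3  4  5  6  7  8
g(k):  0  0  1  1  0  0  1  1  2
So g(8) = 2.
Build the Grundy sequence for row D with g(k) = mex{g(k−s) : s ∈ {4, 6, 7}, s ≤ k}:
g(0) = mex{} = 0
g(1) = mex{} = 0
g(2) = mex{} = 0
g(3) = mex{} = 0
g(4) = mex{0} = 1
g(5) = mex{0} = 1
g(6) = mex{0} = 1
g(7) = mex{0} = 1
g(8) = mex{0,1} = 2
g(9) = mex{0,1} = 2
So g(9) = 2.
The value of a disjunctive sum is the nim-sum of the parts.
Combined value = 0 XOR 0 XOR 2 XOR 2 = 0.

0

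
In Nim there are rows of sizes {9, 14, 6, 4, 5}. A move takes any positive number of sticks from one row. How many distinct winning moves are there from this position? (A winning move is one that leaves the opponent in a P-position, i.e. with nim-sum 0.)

0

Compute the nim-sum pairwise:
9 ^ 14 = 7
7 ^ 6 = 1
1 ^ 4 = 5
5 ^ 5 = 0
The nim-sum is already 0, so every move leaves a nonzero nim-sum — there are no winning moves.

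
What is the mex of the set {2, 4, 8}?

0

0 is not in the set, so the mex is 0.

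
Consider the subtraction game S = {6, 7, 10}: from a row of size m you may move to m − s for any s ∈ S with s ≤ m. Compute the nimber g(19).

Compute g(0), g(1), … for moves {6, 7, 10}:
k:     0  1  2  3  4  5  6  7  8  9 10 11 12 13 14 15 16 17 18 19
g(k):  0  0  0  0  0  0  1  1  1  1  1  1  2  2  2  2  0  0  0  0
So g(19) = 0.

0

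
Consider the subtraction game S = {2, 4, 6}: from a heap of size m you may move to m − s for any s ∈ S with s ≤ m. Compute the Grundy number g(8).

0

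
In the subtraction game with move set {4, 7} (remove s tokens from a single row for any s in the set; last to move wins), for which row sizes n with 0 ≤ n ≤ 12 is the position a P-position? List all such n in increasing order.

Grundy values for subtraction set {4, 7}:
k:     0  1  2  3  4  5  6  7  8  9 10 11 12
g(k):  0  0  0  0  1  1  1  1  2  2  2  0  0
The P-positions (g = 0) in 0..12 are 0, 1, 2, 3, 11, 12.

0, 1, 2, 3, 11, 12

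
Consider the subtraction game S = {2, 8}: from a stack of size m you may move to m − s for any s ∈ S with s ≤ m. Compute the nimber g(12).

1

Grundy values for subtraction set {2, 8}:
g(0) = mex{} = 0
g(1) = mex{} = 0
g(2) = mex{0} = 1
g(3) = mex{0} = 1
g(4) = mex{1} = 0
g(5) = mex{1} = 0
g(6) = mex{0} = 1
g(7) = mex{0} = 1
g(8) = mex{0,1} = 2
g(9) = mex{0,1} = 2
g(10) = mex{1,2} = 0
g(11) = mex{1,2} = 0
g(12) = mex{0} = 1
So g(12) = 1.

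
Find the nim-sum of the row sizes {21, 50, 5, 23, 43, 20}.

10

Compute the nim-sum pairwise:
21 XOR 50 = 39
39 XOR 5 = 34
34 XOR 23 = 53
53 XOR 43 = 30
30 XOR 20 = 10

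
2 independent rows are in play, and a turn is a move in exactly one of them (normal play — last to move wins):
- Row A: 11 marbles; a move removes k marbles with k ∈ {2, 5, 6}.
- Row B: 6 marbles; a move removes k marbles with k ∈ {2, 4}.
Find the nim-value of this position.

For row A, compute g(0), g(1), … with moves {2, 5, 6}:
g(0) = mex{} = 0
g(1) = mex{} = 0
g(2) = mex{0} = 1
g(3) = mex{0} = 1
g(4) = mex{1} = 0
g(5) = mex{0,1} = 2
g(6) = mex{0} = 1
g(7) = mex{0,1,2} = 3
g(8) = mex{1} = 0
g(9) = mex{0,1,3} = 2
g(10) = mex{0,2} = 1
g(11) = mex{1,2} = 0
So g(11) = 0.
Build the Grundy sequence for row B with g(k) = mex{g(k−s) : s ∈ {2, 4}, s ≤ k}:
k:     0  1  2  3  4  5  6
g(k):  0  0  1  1  2  2  0
So g(6) = 0.
The value of a disjunctive sum is the nim-sum of the parts.
Combined value = 0 ⊕ 0 = 0.

0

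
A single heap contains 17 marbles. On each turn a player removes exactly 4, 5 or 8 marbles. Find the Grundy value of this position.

Grundy values for subtraction set {4, 5, 8}:
k:     0  1  2  3  4  5  6  7  8  9 10 11 12 13 14 15 16 17
g(k):  0  0  0  0  1  1  1  1  2  2  2  2  0  0  0  0  1  1
So g(17) = 1.

1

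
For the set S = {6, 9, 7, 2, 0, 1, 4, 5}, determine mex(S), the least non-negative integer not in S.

3

The values 0, 1, 2 are all present; 3 is the first non-negative integer missing from the set.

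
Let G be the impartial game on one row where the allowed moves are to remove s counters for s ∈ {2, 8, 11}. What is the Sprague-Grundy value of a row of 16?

Build the Grundy sequence with g(k) = mex{g(k−s) : s ∈ {2, 8, 11}, s ≤ k}:
k:     0  1  2  3  4  5  6  7  8  9 10 11 12 13 14 15 16
g(k):  0  0  1  1  0  0  1  1  2  2  0  3  1  2  0  3  1
So g(16) = 1.

1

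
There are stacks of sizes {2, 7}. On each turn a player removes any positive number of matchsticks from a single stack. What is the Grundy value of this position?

Compute the nim-sum pairwise:
2 XOR 7 = 5

5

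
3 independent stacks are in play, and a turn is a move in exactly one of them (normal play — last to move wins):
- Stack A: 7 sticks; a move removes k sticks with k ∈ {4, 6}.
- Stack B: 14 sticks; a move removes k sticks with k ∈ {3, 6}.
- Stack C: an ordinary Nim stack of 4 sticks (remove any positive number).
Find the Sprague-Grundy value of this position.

4

For stack A, compute g(0), g(1), … with moves {4, 6}:
g(0) = mex{} = 0
g(1) = mex{} = 0
g(2) = mex{} = 0
g(3) = mex{} = 0
g(4) = mex{0} = 1
g(5) = mex{0} = 1
g(6) = mex{0} = 1
g(7) = mex{0} = 1
So g(7) = 1.
Grundy values for stack B (subtraction set {3, 6}):
k:     0  1  2  3  4  5  6  7  8  9 10 11 12 13 14
g(k):  0  0  0  1  1  1  2  2  2  0  0  0  1  1  1
So g(14) = 1.
Stack C is a plain Nim stack of size 4, so its Grundy value is 4.
By the Sprague-Grundy theorem, the Grundy value of a sum of independent games is the XOR of the component values.
Combined value = 1 ⊕ 1 ⊕ 4 = 4.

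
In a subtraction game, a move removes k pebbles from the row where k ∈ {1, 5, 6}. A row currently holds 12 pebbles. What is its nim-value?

1

Compute g(0), g(1), … for moves {1, 5, 6}:
k:     0  1  2  3  4  5  6  7  8  9 10 11 12
g(k):  0  1  0  1  0  1  2  3  2  3  2  0  1
So g(12) = 1.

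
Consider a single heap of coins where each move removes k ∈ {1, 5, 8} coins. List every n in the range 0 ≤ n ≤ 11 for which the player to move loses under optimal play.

0, 2, 4, 6

Grundy values for subtraction set {1, 5, 8}:
k:     0  1  2  3  4  5  6  7  8  9 10 11
g(k):  0  1  0  1  0  1  0  1  2  3  2  3
The P-positions (g = 0) in 0..11 are 0, 2, 4, 6.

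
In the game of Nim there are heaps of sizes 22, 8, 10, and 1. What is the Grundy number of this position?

21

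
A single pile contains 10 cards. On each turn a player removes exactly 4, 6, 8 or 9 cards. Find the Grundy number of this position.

2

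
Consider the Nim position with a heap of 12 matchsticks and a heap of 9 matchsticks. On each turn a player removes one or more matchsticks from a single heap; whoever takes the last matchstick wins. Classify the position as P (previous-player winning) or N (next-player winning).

Compute the nim-sum pairwise:
12 ⊕ 9 = 5
The nim-sum is 5 ≠ 0, so this is an N-position: the player to move can win.

N-position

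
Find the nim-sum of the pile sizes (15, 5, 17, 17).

10

Compute the nim-sum pairwise:
15 XOR 5 = 10
10 XOR 17 = 27
27 XOR 17 = 10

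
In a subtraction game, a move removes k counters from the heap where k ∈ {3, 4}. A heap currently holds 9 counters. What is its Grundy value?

0

Compute g(0), g(1), … for moves {3, 4}:
k:     0  1  2  3  4  5  6  7  8  9
g(k):  0  0  0  1  1  1  2  0  0  0
So g(9) = 0.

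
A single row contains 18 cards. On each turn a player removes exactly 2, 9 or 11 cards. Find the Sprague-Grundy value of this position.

Compute g(0), g(1), … for moves {2, 9, 11}:
k:     0  1  2  3  4  5  6  7  8  9 10 11 12 13 14 15 16 17 18
g(k):  0  0  1  1  0  0  1  1  0  2  1  3  2  2  3  3  2  2  0
So g(18) = 0.

0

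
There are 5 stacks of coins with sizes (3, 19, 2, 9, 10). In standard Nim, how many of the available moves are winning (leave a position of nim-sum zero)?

Nim-sum: 3 XOR 19 XOR 2 XOR 9 XOR 10 = 17.
The overall nim-sum is X = 17. A stack of size p has a winning move iff p XOR X < p (reduce it to p XOR X).
  3: 3 XOR 17 = 18 ≥ 3 — no move.
  19: 19 XOR 17 = 2 < 19 — winning move (to 2).
  2: 2 XOR 17 = 19 ≥ 2 — no move.
  9: 9 XOR 17 = 24 ≥ 9 — no move.
  10: 10 XOR 17 = 27 ≥ 10 — no move.
That gives 1 winning move.

1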